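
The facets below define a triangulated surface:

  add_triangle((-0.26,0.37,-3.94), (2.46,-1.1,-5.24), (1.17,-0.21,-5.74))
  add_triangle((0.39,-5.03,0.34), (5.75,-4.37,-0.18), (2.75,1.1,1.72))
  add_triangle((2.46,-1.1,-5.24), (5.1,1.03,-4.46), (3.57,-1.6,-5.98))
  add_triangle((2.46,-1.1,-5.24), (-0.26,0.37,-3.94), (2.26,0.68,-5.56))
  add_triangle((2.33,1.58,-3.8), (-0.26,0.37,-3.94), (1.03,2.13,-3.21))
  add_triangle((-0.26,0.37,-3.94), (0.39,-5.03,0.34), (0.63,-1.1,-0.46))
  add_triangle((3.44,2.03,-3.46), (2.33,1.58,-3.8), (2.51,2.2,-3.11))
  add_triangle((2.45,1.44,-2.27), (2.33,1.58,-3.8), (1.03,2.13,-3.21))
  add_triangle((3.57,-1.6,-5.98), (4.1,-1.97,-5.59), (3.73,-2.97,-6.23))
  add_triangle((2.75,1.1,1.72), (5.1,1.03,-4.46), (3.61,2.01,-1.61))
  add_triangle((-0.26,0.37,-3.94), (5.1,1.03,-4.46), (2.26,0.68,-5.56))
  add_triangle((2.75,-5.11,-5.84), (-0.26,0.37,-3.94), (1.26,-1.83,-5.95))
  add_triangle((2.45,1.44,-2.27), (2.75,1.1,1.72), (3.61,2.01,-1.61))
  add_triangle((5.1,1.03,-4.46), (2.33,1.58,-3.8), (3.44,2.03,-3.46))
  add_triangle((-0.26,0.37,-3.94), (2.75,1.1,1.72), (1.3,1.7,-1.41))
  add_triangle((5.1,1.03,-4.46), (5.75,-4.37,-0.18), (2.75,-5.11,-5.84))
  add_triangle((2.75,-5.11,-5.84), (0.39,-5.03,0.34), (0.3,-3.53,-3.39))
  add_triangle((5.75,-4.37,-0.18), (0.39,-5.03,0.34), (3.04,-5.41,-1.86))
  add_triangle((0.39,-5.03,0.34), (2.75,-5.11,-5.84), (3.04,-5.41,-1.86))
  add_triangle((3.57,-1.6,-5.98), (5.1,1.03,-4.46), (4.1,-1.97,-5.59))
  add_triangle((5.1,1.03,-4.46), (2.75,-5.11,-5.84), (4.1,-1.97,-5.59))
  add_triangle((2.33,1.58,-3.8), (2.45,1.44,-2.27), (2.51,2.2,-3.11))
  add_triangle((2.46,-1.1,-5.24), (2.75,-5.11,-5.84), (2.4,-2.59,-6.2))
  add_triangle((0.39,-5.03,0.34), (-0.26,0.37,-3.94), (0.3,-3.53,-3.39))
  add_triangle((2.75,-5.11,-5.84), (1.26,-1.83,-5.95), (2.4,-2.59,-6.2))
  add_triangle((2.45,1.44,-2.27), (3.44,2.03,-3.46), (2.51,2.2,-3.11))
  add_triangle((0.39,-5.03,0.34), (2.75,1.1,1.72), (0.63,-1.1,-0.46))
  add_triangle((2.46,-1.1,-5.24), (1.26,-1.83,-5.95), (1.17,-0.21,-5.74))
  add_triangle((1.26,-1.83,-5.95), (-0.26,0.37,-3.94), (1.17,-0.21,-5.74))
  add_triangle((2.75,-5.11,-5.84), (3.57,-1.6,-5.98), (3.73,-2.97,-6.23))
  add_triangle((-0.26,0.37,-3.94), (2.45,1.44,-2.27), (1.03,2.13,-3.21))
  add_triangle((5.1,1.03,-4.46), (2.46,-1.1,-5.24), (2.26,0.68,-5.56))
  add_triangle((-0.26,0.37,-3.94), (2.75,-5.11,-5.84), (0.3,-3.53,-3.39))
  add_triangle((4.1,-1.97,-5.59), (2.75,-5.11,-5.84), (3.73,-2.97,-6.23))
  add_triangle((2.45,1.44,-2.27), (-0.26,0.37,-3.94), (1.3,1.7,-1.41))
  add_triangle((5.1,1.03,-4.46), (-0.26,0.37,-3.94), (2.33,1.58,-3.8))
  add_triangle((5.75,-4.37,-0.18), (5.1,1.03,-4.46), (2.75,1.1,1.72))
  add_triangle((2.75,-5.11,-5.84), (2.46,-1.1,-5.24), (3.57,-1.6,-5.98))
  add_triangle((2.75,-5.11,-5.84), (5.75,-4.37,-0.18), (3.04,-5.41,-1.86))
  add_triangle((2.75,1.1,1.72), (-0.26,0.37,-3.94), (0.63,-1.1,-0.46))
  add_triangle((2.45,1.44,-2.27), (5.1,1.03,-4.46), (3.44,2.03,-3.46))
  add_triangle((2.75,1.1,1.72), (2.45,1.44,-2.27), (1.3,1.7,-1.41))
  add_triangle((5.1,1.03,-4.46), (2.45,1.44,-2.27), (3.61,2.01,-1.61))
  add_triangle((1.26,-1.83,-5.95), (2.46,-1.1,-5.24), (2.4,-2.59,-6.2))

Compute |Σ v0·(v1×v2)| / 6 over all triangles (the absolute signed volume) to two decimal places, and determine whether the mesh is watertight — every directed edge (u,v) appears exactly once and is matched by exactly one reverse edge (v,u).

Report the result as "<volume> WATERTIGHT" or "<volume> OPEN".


152.41 WATERTIGHT

Per-triangle v0·(v1×v2)/6:
  t1: -0.2391
  t2: +9.2698
  t3: +2.2144
  t4: +3.0372
  t5: +2.1014
  t6: -1.8914
  t7: +0.5314
  t8: +0.8278
  t9: +0.9856
  t10: +3.7750
  t11: +0.4951
  t12: +1.2225
  t13: -0.1709
  t14: +1.5743
  t15: -1.5600
  t16: +39.4984
  t17: +7.0238
  t18: +9.0522
  t19: +9.1967
  t20: +2.8427
  t21: +1.4831
  t22: -0.4182
  t23: +1.7416
  t24: +0.7900
  t25: +2.5472
  t26: +0.0781
  t27: -2.0895
  t28: +2.1060
  t29: +1.6166
  t30: +0.9945
  t31: -2.1213
  t32: +5.4510
  t33: +5.9774
  t34: +1.2804
  t35: +1.5539
  t36: +3.2970
  t37: +21.6380
  t38: +2.5843
  t39: +11.9840
  t40: -2.5263
  t41: +0.2182
  t42: +1.5877
  t43: +1.3816
  t44: +1.4663
Σ = +152.4085 → |volume| = 152.41

Directed edges: 132 total, each appears once with its reverse present → watertight.


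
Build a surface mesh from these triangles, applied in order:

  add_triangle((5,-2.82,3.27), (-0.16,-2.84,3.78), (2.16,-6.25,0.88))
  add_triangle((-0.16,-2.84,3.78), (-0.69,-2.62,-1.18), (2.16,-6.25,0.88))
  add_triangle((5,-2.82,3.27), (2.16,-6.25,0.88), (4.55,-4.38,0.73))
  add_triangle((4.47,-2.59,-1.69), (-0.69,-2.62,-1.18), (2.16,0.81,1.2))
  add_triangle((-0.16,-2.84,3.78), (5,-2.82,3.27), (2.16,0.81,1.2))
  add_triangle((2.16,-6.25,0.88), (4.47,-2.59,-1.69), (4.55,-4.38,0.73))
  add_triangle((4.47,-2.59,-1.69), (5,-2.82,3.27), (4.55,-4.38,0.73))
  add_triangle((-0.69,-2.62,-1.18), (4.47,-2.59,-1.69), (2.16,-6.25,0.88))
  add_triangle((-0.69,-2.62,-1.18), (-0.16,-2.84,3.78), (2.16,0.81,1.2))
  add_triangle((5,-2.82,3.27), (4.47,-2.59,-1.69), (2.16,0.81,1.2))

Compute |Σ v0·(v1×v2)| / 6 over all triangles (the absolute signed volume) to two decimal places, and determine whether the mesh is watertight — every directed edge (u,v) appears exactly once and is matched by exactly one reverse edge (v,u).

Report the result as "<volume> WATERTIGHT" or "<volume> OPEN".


Per-triangle v0·(v1×v2)/6:
  t1: +17.5894
  t2: +7.4593
  t3: +8.6114
  t4: -2.3240
  t5: +6.0466
  t6: +6.9204
  t7: +6.8441
  t8: +9.1826
  t9: -4.0861
  t10: +7.8097
Σ = +64.0537 → |volume| = 64.05

Directed edges: 30 total, each appears once with its reverse present → watertight.

64.05 WATERTIGHT


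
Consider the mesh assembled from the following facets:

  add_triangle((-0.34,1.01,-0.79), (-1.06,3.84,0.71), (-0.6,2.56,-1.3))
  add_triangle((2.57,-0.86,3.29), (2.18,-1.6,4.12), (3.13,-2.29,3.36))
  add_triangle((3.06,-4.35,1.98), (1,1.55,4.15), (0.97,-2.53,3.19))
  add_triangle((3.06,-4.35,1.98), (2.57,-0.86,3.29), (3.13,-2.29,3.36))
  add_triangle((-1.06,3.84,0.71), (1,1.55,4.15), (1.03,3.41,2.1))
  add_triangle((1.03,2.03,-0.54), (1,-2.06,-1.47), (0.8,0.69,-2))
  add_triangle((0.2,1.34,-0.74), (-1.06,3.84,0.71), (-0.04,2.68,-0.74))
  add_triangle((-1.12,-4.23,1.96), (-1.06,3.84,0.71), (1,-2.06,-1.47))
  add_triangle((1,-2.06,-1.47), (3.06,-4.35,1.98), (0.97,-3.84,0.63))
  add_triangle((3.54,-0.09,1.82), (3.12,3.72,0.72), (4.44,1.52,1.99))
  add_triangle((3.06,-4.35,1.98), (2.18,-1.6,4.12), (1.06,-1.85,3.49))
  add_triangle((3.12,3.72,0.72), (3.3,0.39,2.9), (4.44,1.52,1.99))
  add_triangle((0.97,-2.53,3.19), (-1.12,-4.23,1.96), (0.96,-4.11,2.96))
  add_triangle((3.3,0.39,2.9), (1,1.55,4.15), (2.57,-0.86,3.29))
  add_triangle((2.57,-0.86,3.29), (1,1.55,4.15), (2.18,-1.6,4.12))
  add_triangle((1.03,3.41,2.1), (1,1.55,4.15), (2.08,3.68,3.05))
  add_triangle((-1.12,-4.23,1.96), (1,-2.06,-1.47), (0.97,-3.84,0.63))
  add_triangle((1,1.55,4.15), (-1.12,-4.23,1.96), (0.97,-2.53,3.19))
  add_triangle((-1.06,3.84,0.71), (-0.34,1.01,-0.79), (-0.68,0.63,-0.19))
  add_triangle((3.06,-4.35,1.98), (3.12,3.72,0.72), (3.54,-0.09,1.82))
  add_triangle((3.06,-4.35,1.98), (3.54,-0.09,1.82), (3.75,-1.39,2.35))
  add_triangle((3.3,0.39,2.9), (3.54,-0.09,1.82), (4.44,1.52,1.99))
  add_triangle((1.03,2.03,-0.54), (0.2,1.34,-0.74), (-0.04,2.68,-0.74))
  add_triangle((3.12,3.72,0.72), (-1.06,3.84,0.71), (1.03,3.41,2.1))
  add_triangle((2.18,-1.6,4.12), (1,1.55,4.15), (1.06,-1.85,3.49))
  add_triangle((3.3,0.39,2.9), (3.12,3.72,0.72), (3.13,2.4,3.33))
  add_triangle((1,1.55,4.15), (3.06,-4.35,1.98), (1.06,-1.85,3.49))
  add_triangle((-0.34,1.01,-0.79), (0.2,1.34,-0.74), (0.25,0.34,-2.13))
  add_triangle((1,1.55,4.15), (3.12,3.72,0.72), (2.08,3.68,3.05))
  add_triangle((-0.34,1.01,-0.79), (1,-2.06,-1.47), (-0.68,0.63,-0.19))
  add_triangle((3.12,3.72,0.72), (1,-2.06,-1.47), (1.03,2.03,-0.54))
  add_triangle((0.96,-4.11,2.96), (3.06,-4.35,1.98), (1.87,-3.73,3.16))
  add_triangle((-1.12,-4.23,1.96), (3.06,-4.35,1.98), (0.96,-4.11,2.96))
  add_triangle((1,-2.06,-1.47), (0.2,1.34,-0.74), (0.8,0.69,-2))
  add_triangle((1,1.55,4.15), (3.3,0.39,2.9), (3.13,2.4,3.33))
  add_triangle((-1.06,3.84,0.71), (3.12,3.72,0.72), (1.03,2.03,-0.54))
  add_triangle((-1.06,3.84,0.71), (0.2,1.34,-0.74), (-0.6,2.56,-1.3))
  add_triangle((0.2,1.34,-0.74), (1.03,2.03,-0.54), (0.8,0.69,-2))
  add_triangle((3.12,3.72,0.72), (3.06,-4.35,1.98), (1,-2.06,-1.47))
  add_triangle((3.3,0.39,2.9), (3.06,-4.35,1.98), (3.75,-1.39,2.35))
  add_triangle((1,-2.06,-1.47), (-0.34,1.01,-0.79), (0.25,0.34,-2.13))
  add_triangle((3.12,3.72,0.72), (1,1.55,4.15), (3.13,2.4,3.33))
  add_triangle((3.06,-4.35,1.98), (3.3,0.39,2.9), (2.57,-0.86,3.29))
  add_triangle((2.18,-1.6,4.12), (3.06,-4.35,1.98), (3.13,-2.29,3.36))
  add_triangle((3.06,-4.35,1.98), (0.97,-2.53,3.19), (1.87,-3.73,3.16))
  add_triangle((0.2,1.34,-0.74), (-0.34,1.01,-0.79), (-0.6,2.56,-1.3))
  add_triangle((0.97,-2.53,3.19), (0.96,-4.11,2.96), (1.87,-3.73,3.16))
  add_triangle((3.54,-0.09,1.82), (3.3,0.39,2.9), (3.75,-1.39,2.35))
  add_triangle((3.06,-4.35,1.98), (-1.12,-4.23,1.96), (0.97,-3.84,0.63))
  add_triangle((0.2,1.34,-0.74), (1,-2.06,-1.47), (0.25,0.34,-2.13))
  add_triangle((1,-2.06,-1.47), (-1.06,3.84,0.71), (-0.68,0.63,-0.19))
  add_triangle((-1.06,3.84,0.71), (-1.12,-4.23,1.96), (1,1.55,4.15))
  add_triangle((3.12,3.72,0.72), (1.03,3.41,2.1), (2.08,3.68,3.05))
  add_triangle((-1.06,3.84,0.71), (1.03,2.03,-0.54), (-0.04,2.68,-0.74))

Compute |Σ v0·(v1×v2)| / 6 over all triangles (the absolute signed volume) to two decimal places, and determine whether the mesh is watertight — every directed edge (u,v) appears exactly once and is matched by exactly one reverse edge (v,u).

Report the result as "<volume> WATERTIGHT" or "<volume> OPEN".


95.02 WATERTIGHT

Per-triangle v0·(v1×v2)/6:
  t1: +0.1361
  t2: +0.9487
  t3: +5.9396
  t4: +0.1095
  t5: +3.5313
  t6: +0.9498
  t7: -0.0083
  t8: +0.8376
  t9: +2.6580
  t10: +0.1956
  t11: +2.6179
  t12: +2.4171
  t13: +1.6932
  t14: +2.9061
  t15: +2.1431
  t16: +1.5219
  t17: +2.1437
  t18: +4.7895
  t19: +0.3044
  t20: +1.3165
  t21: +0.7531
  t22: +1.2412
  t23: +0.1772
  t24: +3.8595
  t25: +2.1140
  t26: +3.3254
  t27: -4.8627
  t28: +0.2232
  t29: +1.9676
  t30: +0.2271
  t31: +2.0245
  t32: +1.4519
  t33: +3.1858
  t34: -0.0668
  t35: +3.1962
  t36: +2.4621
  t37: +0.5794
  t38: +0.3533
  t39: +9.2282
  t40: +1.7351
  t41: +0.0929
  t42: +3.1995
  t43: +3.1269
  t44: +1.9636
  t45: +0.2557
  t46: +0.0634
  t47: +0.8129
  t48: +1.0372
  t49: +3.3627
  t50: +0.4511
  t51: -0.4374
  t52: +8.1623
  t53: +1.7538
  t54: +0.8476
Σ = +95.0187 → |volume| = 95.02

Directed edges: 162 total, each appears once with its reverse present → watertight.


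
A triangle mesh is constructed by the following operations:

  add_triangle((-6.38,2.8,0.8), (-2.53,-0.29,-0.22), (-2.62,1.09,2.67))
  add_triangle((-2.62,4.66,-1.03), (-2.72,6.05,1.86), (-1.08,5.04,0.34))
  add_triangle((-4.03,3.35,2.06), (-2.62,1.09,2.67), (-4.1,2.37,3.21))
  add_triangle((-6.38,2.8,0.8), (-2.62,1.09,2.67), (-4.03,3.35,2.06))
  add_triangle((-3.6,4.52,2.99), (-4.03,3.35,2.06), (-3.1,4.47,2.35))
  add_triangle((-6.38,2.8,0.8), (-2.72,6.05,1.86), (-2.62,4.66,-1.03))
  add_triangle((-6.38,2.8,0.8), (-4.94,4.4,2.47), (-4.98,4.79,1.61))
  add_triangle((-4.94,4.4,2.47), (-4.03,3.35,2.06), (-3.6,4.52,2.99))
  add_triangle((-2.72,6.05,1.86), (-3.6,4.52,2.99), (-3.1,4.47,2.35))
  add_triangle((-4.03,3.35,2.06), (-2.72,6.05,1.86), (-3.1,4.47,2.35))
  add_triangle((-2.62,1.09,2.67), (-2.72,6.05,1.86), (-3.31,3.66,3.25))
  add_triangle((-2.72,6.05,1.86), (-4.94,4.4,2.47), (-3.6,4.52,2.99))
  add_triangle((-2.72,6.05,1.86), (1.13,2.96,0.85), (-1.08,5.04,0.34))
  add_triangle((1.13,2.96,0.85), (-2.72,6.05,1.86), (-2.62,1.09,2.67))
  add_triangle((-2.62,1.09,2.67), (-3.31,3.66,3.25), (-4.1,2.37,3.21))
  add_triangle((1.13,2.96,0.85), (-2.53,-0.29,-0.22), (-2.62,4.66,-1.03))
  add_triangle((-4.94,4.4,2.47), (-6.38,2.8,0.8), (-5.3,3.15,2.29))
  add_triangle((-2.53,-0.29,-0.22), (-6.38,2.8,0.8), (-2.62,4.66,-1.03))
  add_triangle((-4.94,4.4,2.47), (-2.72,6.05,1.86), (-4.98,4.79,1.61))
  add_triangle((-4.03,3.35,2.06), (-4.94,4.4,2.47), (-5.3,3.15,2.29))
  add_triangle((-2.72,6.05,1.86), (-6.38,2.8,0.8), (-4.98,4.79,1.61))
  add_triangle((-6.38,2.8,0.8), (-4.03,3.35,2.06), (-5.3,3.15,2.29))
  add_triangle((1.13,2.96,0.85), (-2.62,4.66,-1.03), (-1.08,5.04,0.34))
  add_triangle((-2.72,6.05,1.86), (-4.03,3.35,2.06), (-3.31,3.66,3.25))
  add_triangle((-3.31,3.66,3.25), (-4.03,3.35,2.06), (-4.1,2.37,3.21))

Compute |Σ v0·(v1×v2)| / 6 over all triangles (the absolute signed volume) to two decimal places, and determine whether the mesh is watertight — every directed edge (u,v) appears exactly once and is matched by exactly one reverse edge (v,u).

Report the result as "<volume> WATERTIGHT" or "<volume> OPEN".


Per-triangle v0·(v1×v2)/6:
  t1: +3.5207
  t2: +3.5850
  t3: -0.1138
  t4: +4.0361
  t5: -0.6768
  t6: +12.6846
  t7: +2.7859
  t8: +0.2833
  t9: -0.2169
  t10: -1.3507
  t11: -0.6445
  t12: +3.0132
  t13: +2.9293
  t14: +5.6646
  t15: +0.9295
  t16: -2.5297
  t17: +2.2363
  t18: +4.0281
  t19: +2.7740
  t20: +0.1292
  t21: +0.8827
  t22: -1.3710
  t23: +1.1066
  t24: +3.6785
  t25: +1.7664
Σ = +49.1306 → |volume| = 49.13

Directed edges: 75 total; 3 unmatched, e.g. (-2.53,-0.29,-0.22)→(-2.62,1.09,2.67) → open.

49.13 OPEN


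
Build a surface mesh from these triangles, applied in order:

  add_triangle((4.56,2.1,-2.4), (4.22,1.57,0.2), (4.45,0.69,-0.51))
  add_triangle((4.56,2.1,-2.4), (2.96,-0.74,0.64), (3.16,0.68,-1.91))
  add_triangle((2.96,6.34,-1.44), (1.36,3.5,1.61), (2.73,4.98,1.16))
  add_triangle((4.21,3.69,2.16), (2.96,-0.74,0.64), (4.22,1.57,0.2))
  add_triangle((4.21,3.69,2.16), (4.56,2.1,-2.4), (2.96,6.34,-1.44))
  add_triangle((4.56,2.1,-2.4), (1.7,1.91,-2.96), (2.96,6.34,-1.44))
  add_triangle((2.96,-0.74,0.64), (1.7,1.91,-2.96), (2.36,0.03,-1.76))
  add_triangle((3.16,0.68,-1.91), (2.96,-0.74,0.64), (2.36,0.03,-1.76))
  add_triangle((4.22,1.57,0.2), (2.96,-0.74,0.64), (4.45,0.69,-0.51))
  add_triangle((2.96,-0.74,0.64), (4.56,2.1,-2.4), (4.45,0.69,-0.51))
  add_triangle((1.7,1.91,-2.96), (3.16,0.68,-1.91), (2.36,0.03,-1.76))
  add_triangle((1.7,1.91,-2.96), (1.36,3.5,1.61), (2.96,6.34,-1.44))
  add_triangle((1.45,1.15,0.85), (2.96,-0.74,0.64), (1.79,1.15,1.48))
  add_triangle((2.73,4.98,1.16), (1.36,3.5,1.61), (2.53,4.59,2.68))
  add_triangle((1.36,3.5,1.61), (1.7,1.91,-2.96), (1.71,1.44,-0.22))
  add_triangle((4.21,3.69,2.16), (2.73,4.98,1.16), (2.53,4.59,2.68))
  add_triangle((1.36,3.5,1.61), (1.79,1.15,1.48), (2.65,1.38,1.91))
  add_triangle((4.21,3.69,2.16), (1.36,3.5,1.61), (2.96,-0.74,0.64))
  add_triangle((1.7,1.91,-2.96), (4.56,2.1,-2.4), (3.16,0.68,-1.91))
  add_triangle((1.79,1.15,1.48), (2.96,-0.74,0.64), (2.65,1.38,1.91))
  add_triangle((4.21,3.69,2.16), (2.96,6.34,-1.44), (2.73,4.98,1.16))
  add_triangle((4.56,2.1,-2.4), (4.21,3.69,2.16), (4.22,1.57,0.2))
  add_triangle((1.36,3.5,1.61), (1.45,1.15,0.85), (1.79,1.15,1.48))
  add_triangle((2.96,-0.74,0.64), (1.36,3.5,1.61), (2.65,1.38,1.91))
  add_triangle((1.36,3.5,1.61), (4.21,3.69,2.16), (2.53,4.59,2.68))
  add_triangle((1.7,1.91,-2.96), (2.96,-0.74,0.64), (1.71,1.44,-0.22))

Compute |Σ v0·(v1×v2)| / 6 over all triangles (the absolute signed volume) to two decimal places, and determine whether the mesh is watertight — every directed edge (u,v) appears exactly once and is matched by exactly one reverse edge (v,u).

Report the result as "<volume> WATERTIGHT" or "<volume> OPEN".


44.13 OPEN

Per-triangle v0·(v1×v2)/6:
  t1: +1.9812
  t2: +1.6896
  t3: +1.6926
  t4: +3.2852
  t5: +16.3941
  t6: +7.9126
  t7: -1.5974
  t8: +0.8532
  t9: +1.2729
  t10: +0.6578
  t11: +0.7576
  t12: -1.3224
  t13: -0.3927
  t14: +0.7560
  t15: -2.0831
  t16: +2.9094
  t17: +0.1735
  t18: +0.7113
  t19: +1.4283
  t20: +0.0476
  t21: +4.7385
  t22: +4.4640
  t23: -0.3050
  t24: +1.2069
  t25: -0.7194
  t26: -2.3864
Σ = +44.1261 → |volume| = 44.13

Directed edges: 78 total; 4 unmatched, e.g. (1.45,1.15,0.85)→(2.96,-0.74,0.64) → open.


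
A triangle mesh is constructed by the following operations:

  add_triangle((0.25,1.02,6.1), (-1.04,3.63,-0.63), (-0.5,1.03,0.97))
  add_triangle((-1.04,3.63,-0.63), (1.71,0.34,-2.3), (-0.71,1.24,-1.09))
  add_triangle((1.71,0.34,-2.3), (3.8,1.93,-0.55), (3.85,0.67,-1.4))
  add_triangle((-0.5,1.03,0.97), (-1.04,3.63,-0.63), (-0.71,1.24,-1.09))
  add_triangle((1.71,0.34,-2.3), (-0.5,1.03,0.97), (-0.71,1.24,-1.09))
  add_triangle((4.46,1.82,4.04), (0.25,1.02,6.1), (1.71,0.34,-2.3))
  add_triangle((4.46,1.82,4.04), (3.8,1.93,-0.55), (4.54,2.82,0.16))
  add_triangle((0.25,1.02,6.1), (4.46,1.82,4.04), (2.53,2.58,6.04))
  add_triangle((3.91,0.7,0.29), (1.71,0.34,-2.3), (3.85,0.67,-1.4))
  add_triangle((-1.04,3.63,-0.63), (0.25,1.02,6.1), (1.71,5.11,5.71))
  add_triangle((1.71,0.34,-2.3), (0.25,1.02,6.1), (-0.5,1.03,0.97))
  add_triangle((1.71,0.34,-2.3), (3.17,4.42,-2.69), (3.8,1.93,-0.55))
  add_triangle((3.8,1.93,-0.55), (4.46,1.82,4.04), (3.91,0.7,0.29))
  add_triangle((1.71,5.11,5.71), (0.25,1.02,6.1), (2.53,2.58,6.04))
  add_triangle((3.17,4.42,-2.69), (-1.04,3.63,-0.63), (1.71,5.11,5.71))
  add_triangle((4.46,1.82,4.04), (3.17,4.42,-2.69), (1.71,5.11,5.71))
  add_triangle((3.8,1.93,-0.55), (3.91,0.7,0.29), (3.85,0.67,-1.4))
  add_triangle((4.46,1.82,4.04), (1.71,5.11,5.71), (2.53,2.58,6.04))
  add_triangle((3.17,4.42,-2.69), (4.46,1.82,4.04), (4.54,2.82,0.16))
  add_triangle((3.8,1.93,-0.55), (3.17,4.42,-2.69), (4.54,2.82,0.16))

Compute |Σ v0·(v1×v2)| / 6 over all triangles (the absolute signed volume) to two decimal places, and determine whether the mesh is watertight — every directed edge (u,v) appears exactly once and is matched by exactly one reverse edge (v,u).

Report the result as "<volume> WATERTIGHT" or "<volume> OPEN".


97.11 OPEN

Per-triangle v0·(v1×v2)/6:
  t1: +1.1550
  t2: +1.4375
  t3: +1.3888
  t4: +0.3550
  t5: -0.7753
  t6: -1.0642
  t7: +1.7562
  t8: +4.1990
  t9: -0.0677
  t10: +9.8896
  t11: -1.9895
  t12: +4.3995
  t13: +3.5745
  t14: +7.2862
  t15: +21.3984
  t16: +27.9103
  t17: +1.3831
  t18: +7.5066
  t19: +5.1863
  t20: +2.1807
Σ = +97.1100 → |volume| = 97.11

Directed edges: 60 total; 6 unmatched, e.g. (-1.04,3.63,-0.63)→(1.71,0.34,-2.3) → open.


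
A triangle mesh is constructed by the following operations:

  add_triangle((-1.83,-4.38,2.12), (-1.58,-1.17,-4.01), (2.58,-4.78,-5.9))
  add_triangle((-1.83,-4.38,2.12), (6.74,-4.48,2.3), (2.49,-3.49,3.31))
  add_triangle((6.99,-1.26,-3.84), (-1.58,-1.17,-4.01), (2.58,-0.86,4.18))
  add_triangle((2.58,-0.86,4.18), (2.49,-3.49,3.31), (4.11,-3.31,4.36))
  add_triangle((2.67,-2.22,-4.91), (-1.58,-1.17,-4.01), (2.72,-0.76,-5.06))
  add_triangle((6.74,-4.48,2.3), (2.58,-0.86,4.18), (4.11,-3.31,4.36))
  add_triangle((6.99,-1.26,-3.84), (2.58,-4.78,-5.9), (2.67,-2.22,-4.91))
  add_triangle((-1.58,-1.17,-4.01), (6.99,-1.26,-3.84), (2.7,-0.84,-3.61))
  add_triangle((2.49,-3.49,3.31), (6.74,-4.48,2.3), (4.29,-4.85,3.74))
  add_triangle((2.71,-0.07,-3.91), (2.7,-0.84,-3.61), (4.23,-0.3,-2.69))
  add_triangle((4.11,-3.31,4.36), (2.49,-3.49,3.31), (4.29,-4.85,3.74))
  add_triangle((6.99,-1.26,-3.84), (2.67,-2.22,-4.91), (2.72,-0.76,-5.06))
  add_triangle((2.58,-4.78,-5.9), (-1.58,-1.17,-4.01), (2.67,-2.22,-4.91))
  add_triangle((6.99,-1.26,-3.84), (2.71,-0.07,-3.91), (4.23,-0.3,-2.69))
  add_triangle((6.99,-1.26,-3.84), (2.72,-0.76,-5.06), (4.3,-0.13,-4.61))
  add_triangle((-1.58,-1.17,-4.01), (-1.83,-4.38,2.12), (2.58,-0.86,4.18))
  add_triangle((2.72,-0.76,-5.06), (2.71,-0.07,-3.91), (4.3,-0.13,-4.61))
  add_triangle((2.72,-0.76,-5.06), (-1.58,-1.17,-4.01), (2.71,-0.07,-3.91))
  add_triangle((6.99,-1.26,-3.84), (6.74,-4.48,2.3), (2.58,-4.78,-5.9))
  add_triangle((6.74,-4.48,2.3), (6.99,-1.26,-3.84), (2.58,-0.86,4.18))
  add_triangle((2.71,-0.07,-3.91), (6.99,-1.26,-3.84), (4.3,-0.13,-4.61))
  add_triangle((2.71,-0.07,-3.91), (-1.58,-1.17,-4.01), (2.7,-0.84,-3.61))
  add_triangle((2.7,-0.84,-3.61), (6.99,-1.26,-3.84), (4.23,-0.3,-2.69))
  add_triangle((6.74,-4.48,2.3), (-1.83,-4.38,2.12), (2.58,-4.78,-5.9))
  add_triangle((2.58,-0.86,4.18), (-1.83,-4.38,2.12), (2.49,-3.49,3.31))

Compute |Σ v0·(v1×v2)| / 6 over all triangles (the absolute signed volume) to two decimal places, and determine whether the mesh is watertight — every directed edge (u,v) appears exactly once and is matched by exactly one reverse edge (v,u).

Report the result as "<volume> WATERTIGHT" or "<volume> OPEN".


Per-triangle v0·(v1×v2)/6:
  t1: +21.8333
  t2: +9.8099
  t3: -11.7310
  t4: +2.0253
  t5: +4.6851
  t6: +4.9830
  t7: +8.2286
  t8: -1.5967
  t9: -0.8318
  t10: -1.1628
  t11: +1.4636
  t12: +6.1409
  t13: +6.8314
  t14: +1.1260
  t15: +3.3861
  t16: -6.8214
  t17: +0.5063
  t18: +1.3384
  t19: +47.2259
  t20: +18.5293
  t21: -0.7238
  t22: -2.3443
  t23: -1.2966
  t24: +52.0754
  t25: +7.3700
Σ = +171.0502 → |volume| = 171.05

Directed edges: 75 total; 3 unmatched, e.g. (4.11,-3.31,4.36)→(6.74,-4.48,2.3) → open.

171.05 OPEN


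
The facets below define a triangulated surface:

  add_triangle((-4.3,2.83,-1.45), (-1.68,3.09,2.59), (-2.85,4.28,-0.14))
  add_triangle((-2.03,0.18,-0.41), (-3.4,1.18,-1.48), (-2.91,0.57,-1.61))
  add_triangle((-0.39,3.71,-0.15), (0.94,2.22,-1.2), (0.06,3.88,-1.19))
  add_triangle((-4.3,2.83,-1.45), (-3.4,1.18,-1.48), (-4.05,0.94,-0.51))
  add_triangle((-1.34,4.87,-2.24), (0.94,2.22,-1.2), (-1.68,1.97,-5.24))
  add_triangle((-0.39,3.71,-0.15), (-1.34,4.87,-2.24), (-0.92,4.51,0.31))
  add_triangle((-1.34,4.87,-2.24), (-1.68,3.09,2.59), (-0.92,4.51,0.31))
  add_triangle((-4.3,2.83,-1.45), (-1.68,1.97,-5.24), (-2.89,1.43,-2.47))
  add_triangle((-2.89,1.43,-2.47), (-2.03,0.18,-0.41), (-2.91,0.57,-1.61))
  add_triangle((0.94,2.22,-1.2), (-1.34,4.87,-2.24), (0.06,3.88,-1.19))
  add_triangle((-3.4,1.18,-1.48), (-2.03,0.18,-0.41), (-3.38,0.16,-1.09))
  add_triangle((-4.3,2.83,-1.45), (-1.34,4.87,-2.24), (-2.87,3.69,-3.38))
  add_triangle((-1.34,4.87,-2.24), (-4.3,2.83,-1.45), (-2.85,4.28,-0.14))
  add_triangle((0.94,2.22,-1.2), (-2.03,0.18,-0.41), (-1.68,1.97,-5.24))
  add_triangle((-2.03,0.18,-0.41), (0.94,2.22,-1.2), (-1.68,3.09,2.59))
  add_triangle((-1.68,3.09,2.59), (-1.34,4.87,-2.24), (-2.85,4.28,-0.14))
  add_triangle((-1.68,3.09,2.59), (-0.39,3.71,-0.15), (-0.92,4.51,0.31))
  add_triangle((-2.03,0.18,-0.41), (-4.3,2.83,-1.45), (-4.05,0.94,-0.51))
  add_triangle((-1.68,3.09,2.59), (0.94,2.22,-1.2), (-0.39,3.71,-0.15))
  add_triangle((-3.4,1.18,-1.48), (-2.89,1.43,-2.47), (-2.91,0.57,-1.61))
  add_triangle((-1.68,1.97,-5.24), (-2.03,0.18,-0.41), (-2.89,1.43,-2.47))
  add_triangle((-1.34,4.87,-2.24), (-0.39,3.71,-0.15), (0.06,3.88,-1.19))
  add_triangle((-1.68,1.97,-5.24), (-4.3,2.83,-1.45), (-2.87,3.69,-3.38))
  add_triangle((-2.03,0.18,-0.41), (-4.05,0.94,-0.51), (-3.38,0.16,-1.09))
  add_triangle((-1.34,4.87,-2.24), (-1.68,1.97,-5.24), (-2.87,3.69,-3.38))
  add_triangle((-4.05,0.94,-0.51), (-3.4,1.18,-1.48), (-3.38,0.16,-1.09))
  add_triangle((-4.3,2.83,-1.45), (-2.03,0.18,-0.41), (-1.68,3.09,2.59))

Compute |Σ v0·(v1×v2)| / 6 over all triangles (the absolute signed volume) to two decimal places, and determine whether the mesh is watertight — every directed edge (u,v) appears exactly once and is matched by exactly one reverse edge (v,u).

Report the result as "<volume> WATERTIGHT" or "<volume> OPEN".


42.21 OPEN

Per-triangle v0·(v1×v2)/6:
  t1: +4.2713
  t2: +0.2201
  t3: +0.4284
  t4: +1.0610
  t5: +5.6206
  t6: +0.8154
  t7: +2.6508
  t8: +2.5073
  t9: -0.2069
  t10: +0.9122
  t11: -0.1586
  t12: +4.5863
  t13: +5.4278
  t14: -2.9628
  t15: -3.6658
  t16: +4.2133
  t17: +0.3360
  t18: -0.3694
  t19: +1.0394
  t20: +0.3852
  t21: +0.7840
  t22: +1.1200
  t23: +4.5384
  t24: +0.0655
  t25: +4.9699
  t26: +0.6187
  t27: +3.0055
Σ = +42.2137 → |volume| = 42.21

Directed edges: 81 total; 3 unmatched, e.g. (-4.3,2.83,-1.45)→(-3.4,1.18,-1.48) → open.


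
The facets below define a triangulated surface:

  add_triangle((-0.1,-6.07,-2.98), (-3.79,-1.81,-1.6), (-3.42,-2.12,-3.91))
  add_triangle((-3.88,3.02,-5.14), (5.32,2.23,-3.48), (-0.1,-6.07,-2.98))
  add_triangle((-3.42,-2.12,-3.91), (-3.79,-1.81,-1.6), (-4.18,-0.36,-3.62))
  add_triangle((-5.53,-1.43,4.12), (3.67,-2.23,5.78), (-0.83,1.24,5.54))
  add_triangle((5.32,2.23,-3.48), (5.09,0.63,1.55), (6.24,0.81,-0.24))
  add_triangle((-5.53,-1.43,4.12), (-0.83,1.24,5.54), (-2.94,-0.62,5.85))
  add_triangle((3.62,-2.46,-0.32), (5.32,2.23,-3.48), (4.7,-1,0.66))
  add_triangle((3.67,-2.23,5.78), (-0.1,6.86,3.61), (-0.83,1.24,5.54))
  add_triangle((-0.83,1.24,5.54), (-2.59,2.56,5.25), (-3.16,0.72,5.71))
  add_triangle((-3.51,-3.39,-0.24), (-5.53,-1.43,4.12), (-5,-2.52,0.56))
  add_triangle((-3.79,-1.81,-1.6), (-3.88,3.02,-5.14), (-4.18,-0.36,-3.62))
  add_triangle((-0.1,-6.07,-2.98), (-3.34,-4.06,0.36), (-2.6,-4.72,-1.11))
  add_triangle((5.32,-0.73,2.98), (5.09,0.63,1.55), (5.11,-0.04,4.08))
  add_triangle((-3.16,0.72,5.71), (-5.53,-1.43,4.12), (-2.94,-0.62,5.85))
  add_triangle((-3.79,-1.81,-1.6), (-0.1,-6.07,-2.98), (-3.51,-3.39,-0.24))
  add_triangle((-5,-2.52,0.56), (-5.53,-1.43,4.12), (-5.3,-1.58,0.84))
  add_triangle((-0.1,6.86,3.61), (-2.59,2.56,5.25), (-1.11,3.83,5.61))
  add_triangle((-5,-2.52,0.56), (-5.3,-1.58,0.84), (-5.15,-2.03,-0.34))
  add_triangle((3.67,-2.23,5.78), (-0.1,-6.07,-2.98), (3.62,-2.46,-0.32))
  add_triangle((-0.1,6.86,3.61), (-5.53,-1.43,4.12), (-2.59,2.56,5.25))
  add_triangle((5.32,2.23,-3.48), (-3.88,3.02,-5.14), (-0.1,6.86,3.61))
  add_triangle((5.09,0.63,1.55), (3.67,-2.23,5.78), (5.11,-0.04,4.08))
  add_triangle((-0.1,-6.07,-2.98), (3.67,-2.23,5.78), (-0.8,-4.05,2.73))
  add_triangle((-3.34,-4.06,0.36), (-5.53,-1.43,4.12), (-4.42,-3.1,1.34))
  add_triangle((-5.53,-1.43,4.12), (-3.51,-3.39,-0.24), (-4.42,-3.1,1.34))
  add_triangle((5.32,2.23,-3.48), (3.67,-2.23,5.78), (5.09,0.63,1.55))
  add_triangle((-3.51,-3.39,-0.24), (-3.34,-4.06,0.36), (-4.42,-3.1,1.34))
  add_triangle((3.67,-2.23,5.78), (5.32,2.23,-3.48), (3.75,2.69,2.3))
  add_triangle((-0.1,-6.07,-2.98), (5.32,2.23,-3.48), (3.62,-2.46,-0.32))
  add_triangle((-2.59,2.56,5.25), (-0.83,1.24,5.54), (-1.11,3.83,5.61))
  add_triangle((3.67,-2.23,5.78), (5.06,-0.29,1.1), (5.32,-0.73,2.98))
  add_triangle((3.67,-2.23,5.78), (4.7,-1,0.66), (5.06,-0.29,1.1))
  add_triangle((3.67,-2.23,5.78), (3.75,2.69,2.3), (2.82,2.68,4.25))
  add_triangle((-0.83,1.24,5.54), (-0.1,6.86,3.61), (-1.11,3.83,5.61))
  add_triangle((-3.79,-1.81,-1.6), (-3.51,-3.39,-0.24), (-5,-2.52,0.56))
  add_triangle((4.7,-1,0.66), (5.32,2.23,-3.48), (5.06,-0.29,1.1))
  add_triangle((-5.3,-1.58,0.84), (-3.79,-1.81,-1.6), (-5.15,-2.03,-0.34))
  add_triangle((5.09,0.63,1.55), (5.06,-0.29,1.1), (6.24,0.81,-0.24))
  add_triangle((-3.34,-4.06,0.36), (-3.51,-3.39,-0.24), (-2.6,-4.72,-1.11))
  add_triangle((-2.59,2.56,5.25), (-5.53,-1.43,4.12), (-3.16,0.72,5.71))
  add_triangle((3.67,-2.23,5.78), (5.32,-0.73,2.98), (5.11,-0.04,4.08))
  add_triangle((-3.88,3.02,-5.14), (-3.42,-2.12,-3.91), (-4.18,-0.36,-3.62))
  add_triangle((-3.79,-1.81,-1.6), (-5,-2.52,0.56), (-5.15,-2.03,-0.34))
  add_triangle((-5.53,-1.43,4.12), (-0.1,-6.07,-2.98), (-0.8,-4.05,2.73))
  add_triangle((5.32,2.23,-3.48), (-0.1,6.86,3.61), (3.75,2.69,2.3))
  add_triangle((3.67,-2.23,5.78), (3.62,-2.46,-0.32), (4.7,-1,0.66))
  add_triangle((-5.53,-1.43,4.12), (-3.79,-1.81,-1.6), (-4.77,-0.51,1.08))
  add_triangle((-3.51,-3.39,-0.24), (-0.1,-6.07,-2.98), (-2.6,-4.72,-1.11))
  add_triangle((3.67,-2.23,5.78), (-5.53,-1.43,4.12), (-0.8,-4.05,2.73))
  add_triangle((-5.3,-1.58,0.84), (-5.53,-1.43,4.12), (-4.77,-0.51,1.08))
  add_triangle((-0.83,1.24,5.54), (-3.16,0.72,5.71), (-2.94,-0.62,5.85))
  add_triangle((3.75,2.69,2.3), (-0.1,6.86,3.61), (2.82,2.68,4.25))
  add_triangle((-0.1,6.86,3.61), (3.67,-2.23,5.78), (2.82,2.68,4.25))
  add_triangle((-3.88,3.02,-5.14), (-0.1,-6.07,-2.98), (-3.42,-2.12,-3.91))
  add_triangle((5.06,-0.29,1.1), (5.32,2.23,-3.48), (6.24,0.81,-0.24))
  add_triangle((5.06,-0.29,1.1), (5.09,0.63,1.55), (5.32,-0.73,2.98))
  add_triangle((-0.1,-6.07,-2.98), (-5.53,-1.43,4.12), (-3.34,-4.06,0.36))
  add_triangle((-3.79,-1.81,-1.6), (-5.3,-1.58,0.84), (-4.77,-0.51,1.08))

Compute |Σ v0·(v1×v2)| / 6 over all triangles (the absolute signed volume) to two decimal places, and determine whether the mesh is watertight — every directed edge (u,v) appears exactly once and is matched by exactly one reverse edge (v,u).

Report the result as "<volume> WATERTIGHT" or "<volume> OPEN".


483.61 OPEN

Per-triangle v0·(v1×v2)/6:
  t1: +8.4784
  t2: +53.5849
  t3: +3.1194
  t4: +25.8353
  t5: +2.6903
  t6: -4.2702
  t7: +7.7767
  t8: +26.7813
  t9: +3.8761
  t10: +4.0126
  t11: +2.0914
  t12: +2.0071
  t13: +2.1970
  t14: +4.7509
  t15: +7.9040
  t16: +2.9046
  t17: +5.7869
  t18: +0.9498
  t19: +22.1301
  t20: +10.5484
  t21: +61.5903
  t22: -3.0874
  t23: +22.7935
  t24: +1.9144
  t25: +0.6814
  t26: -5.3976
  t27: +1.2037
  t28: +23.9913
  t29: +21.6863
  t30: +3.9421
  t31: +1.3197
  t32: +3.6860
  t33: +9.1092
  t34: +2.5539
  t35: +2.7875
  t36: +3.6302
  t37: +0.2670
  t38: +1.6777
  t39: +1.2152
  t40: +5.2850
  t41: +4.0472
  t42: +4.4791
  t43: +0.8777
  t44: +22.7070
  t45: +25.5729
  t46: +7.9089
  t47: -4.8420
  t48: +0.5843
  t49: +23.9056
  t50: +2.5504
  t51: +3.0422
  t52: +9.4114
  t53: +10.9203
  t54: +11.2728
  t55: +1.1526
  t56: +1.5764
  t57: +2.8582
  t58: +1.5782
Σ = +483.6079 → |volume| = 483.61

Directed edges: 174 total; 4 unmatched, e.g. (-3.79,-1.81,-1.6)→(-3.88,3.02,-5.14) → open.


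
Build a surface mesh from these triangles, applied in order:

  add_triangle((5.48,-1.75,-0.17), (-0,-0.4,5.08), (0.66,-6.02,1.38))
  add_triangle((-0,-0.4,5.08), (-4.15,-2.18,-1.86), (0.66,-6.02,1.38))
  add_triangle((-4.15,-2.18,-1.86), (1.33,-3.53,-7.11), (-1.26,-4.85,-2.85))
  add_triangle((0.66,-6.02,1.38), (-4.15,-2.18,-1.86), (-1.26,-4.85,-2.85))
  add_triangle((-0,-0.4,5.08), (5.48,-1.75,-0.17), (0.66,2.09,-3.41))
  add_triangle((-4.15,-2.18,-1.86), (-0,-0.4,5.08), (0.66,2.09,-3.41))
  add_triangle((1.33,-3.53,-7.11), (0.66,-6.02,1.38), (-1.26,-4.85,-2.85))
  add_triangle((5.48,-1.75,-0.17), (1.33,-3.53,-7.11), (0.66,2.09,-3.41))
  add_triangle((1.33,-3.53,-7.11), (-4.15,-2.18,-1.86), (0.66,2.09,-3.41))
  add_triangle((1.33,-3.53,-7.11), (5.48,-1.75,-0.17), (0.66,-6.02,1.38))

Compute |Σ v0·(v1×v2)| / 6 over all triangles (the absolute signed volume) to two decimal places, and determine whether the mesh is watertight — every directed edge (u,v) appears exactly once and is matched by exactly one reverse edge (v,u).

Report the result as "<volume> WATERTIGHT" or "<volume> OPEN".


Per-triangle v0·(v1×v2)/6:
  t1: +26.4417
  t2: +22.0705
  t3: +15.6389
  t4: +13.2042
  t5: +9.4366
  t6: +5.1001
  t7: +17.9847
  t8: +24.4672
  t9: +20.1307
  t10: +41.4770
Σ = +195.9517 → |volume| = 195.95

Directed edges: 30 total, each appears once with its reverse present → watertight.

195.95 WATERTIGHT


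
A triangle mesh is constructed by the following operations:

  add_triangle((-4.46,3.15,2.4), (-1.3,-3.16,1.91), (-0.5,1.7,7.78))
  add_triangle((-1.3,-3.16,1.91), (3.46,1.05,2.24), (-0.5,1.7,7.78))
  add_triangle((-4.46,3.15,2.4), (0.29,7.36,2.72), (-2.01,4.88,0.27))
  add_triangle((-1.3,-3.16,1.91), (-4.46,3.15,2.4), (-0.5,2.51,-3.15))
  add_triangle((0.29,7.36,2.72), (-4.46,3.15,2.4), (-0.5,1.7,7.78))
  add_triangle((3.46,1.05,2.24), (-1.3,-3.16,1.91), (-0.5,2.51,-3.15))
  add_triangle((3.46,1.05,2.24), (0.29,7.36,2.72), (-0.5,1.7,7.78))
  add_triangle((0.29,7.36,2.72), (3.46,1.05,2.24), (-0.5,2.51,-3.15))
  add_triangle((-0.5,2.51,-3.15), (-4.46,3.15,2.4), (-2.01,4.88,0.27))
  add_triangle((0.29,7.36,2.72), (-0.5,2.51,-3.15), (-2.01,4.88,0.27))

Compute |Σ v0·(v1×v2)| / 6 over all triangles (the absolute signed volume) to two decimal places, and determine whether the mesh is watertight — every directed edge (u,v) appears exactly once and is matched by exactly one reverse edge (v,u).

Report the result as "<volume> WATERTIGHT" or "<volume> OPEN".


164.27 WATERTIGHT

Per-triangle v0·(v1×v2)/6:
  t1: +23.9808
  t2: +15.8618
  t3: +11.9617
  t4: +8.4240
  t5: +39.3560
  t6: +0.2837
  t7: +31.2790
  t8: +15.7390
  t9: +7.4933
  t10: +9.8890
Σ = +164.2682 → |volume| = 164.27

Directed edges: 30 total, each appears once with its reverse present → watertight.


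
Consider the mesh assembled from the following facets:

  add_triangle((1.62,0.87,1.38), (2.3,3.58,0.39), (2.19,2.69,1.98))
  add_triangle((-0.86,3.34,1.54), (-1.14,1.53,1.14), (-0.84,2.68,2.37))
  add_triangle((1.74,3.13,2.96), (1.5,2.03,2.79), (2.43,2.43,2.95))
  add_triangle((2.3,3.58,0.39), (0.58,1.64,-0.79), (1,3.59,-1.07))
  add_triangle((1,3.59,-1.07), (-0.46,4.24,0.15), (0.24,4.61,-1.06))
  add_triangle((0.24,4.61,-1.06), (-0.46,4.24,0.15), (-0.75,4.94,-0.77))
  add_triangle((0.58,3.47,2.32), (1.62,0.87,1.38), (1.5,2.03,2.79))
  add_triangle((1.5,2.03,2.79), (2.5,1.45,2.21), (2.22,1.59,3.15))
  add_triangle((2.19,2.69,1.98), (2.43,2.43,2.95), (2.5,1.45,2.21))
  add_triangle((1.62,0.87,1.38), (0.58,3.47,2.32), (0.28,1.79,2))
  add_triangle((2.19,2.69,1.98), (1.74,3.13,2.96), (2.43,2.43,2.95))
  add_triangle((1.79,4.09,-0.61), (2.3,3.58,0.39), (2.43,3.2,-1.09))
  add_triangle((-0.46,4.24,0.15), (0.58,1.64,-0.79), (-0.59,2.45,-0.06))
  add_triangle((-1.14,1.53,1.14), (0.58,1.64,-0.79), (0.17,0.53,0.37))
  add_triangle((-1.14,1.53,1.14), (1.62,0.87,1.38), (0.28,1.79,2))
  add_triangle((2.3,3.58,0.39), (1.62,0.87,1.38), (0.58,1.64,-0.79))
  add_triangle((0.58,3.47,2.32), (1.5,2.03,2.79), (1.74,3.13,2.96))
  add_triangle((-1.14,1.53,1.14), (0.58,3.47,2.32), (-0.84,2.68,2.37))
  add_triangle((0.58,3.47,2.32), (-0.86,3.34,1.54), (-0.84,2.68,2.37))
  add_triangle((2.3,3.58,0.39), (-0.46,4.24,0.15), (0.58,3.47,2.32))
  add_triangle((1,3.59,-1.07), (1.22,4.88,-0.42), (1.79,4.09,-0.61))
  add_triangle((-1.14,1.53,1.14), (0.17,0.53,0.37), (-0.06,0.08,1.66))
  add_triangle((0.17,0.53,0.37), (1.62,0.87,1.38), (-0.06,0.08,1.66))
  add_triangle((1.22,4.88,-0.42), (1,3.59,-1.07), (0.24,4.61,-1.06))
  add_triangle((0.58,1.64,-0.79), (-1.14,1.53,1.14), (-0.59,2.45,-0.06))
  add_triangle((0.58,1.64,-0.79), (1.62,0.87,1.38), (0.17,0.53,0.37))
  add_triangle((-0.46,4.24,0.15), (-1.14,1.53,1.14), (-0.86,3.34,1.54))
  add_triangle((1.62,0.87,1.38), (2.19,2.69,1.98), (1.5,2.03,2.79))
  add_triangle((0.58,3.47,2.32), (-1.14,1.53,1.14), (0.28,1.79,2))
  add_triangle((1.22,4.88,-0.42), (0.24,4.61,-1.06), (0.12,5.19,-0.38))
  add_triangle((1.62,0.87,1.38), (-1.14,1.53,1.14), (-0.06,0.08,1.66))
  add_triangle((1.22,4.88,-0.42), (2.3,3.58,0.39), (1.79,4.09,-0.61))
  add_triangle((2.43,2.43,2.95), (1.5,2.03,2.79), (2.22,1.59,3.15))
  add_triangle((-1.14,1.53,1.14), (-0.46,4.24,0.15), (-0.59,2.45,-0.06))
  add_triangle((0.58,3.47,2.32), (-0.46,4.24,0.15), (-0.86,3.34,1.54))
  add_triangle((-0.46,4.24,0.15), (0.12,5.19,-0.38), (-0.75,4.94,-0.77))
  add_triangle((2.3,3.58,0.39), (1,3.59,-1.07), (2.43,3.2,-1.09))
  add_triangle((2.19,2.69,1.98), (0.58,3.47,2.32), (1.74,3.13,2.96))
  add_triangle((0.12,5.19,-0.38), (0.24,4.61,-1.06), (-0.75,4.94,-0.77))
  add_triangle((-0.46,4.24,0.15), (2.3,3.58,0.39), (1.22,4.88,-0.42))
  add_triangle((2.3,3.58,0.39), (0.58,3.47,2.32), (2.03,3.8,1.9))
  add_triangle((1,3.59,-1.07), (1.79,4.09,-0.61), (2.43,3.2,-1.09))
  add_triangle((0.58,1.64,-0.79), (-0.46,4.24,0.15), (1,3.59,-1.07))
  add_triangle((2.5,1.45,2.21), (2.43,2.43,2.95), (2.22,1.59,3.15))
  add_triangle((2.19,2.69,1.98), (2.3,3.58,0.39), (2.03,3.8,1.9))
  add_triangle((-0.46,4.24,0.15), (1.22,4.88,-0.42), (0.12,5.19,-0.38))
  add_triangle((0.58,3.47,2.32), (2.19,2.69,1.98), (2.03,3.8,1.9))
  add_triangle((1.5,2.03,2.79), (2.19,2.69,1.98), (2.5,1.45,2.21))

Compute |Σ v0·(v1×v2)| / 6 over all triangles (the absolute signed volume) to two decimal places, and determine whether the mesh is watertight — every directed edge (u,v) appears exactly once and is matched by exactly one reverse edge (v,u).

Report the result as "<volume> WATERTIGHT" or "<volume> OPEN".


Per-triangle v0·(v1×v2)/6:
  t1: +0.7139
  t2: +0.4348
  t3: +0.3636
  t4: +0.3422
  t5: -0.5749
  t6: -0.6792
  t7: -0.6860
  t8: -0.3895
  t9: +0.4557
  t10: +0.6939
  t11: +0.5537
  t12: +0.9546
  t13: +0.2728
  t14: -0.2784
  t15: -0.0843
  t16: +0.2501
  t17: +0.4261
  t18: -0.3795
  t19: +0.9905
  t20: +3.9963
  t21: +0.4535
  t22: -0.2305
  t23: -0.1959
  t24: +0.6201
  t25: -0.2325
  t26: -0.2329
  t27: +0.5968
  t28: +0.5803
  t29: +0.6471
  t30: +0.6847
  t31: +0.9257
  t32: +0.7306
  t33: +0.3449
  t34: +0.3497
  t35: +1.7337
  t36: +0.5413
  t37: -1.4476
  t38: +0.7452
  t39: +0.5872
  t40: +1.4515
  t41: +0.9858
  t42: +0.6137
  t43: +0.1916
  t44: +0.4040
  t45: +0.8235
  t46: +0.4107
  t47: +0.7912
  t48: -0.8448
Σ = +19.4051 → |volume| = 19.41

Directed edges: 144 total, each appears once with its reverse present → watertight.

19.41 WATERTIGHT


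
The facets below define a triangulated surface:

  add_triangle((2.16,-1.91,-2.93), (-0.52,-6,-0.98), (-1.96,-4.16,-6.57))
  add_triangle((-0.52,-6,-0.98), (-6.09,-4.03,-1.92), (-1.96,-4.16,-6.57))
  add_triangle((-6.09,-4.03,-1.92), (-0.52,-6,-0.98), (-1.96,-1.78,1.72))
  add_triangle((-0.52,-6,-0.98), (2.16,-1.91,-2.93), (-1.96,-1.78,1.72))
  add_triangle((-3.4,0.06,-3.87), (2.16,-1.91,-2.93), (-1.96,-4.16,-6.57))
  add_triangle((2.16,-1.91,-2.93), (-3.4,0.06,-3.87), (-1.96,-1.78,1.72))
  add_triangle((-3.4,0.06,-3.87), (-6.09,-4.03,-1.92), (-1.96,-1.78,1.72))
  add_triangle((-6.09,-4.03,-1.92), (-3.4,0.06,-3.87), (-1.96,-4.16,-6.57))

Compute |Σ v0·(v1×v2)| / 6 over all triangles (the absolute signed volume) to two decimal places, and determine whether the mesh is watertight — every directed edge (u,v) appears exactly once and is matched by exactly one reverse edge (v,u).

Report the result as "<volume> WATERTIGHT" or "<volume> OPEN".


88.12 WATERTIGHT

Per-triangle v0·(v1×v2)/6:
  t1: +17.8861
  t2: +31.7978
  t3: +13.8215
  t4: -0.0514
  t5: +8.2057
  t6: -9.7318
  t7: +4.1097
  t8: +22.0861
Σ = +88.1237 → |volume| = 88.12

Directed edges: 24 total, each appears once with its reverse present → watertight.


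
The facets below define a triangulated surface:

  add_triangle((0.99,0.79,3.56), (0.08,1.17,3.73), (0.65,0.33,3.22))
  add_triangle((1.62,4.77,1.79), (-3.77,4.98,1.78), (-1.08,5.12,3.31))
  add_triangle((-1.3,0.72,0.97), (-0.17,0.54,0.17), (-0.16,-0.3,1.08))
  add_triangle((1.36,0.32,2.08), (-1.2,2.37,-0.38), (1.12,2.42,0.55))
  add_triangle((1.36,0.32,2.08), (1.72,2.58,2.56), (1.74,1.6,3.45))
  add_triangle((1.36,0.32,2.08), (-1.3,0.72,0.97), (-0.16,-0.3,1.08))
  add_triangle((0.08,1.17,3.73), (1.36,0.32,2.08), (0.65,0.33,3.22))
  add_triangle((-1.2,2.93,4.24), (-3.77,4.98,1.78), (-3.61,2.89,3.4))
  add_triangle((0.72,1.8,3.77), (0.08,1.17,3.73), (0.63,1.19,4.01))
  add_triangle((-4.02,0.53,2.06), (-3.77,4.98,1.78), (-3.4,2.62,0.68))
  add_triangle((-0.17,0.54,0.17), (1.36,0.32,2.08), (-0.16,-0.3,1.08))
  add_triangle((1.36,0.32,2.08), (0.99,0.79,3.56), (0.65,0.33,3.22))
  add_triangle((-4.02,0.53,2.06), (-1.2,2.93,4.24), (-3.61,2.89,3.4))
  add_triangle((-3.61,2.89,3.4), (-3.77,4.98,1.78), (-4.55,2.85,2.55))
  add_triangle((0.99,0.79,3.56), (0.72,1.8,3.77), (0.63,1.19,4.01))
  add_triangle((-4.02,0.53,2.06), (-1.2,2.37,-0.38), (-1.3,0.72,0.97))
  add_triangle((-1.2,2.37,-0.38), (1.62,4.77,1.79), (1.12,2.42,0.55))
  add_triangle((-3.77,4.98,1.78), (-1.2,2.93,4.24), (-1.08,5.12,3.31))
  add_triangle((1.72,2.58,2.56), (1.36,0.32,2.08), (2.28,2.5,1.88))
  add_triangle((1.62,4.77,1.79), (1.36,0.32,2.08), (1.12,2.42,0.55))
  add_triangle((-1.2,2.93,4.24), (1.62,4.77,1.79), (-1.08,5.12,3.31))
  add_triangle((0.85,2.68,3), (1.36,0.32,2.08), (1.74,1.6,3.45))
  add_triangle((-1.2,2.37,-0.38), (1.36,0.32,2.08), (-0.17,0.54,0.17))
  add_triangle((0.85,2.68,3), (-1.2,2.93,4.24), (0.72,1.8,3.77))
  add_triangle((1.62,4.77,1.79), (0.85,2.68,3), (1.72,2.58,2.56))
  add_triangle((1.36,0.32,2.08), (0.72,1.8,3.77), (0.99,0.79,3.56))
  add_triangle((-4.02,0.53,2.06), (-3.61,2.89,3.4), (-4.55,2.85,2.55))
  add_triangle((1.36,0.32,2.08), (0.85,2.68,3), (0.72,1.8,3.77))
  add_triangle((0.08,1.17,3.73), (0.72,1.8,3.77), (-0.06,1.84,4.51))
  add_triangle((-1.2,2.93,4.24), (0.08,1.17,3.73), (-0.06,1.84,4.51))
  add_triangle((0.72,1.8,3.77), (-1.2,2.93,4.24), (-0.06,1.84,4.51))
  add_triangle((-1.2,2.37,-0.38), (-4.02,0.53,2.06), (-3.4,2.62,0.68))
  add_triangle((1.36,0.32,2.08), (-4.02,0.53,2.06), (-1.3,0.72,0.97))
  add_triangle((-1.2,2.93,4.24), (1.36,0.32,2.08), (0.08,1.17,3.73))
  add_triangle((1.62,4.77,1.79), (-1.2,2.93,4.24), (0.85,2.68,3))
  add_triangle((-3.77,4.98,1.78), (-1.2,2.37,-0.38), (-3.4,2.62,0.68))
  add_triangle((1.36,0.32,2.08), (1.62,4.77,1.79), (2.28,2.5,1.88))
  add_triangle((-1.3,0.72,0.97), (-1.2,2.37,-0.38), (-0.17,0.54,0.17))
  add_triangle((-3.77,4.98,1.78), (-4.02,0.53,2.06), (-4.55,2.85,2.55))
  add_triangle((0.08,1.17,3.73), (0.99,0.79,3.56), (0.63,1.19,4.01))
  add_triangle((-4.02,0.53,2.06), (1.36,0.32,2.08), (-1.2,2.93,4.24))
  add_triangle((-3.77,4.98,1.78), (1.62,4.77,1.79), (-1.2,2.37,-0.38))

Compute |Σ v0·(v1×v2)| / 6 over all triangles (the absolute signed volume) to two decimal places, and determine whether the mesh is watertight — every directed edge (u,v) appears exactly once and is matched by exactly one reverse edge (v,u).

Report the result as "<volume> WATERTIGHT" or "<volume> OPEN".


Per-triangle v0·(v1×v2)/6:
  t1: +0.2683
  t2: +6.2282
  t3: -0.0964
  t4: -1.4105
  t5: +0.4080
  t6: +0.4840
  t7: -0.4360
  t8: +5.7689
  t9: +0.2358
  t10: +2.9697
  t11: -0.1997
  t12: +0.1989
  t13: +2.9846
  t14: +2.8927
  t15: +0.2188
  t16: -0.8159
  t17: +0.8717
  t18: +6.1587
  t19: +0.7610
  t20: +0.8208
  t21: +4.6145
  t22: +0.0153
  t23: -0.0672
  t24: +1.7332
  t25: +1.4139
  t26: +0.4192
  t27: +1.9836
  t28: +0.8719
  t29: +0.2292
  t30: +0.1854
  t31: +0.9199
  t32: -0.1265
  t33: -0.9191
  t34: -1.0416
  t35: +3.3300
  t36: +1.5693
  t37: -1.2927
  t38: -0.1391
  t39: +0.8850
  t40: +0.0720
  t41: +3.9443
  t42: +5.3697
Σ = +52.2816 → |volume| = 52.28

Directed edges: 126 total; 6 unmatched, e.g. (1.72,2.58,2.56)→(1.74,1.6,3.45) → open.

52.28 OPEN
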